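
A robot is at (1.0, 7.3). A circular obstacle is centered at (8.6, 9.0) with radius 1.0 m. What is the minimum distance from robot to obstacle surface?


center_dist = sqrt((1.0-8.6)^2 + (7.3-9.0)^2)
= sqrt(57.76 + 2.89)
= 7.7878
min_dist = center_dist - radius = 7.7878 - 1.0 = 6.7878 m


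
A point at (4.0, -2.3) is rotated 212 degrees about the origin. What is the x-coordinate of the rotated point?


x' = x*cos(theta) - y*sin(theta)
cos(212 deg) = -0.848, sin(212 deg) = -0.5299
x' = 4.0 * -0.848 - -2.3 * -0.5299
= -3.3922 - 1.2188
= -4.611


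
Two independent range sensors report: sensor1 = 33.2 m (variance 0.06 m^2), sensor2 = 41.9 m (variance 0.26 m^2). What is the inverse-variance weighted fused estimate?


w1 = (1/var1) / (1/var1 + 1/var2)
   = 16.6667 / (16.6667 + 3.8462) = 0.8125
w2 = 1 - w1 = 0.1875
fused = w1*s1 + w2*s2 = 26.975 + 7.8562
= 34.8312 m


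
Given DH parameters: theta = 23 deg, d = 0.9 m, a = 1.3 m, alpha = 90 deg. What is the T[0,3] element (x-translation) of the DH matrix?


T[0,3] = a * cos(theta)
= 1.3 * cos(23 deg)
= 1.3 * 0.9205
= 1.1967


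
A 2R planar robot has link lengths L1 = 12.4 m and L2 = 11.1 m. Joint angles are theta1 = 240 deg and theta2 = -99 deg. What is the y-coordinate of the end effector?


Convert angles to radians: theta1 = 4.1888, theta2 = -1.7279
y = L1*sin(theta1) + L2*sin(theta1+theta2)
y = -10.7387 + 6.9855
y = -3.7533


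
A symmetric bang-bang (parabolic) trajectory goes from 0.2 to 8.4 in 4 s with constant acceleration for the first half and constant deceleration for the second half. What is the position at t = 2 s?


Symmetric rest-to-rest: each phase covers (pf-p0)/2 in time T/2. 0.5*a*(T/2)^2 = (pf-p0)/2 => a = 4*(pf-p0)/T^2
a = 4*(8.4-0.2)/4^2 = 2.05
t = 2 is in the acceleration phase (t <= T/2).
p = p0 + 0.5*a*t^2 = 0.2 + 0.5*2.05*2^2
= 4.3


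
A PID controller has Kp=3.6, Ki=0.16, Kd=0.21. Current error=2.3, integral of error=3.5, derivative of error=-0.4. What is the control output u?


u = Kp*e + Ki*int(e) + Kd*de/dt
= 3.6*2.3 + 0.16*3.5 + 0.21*(-0.4)
= 8.28 + 0.56 + -0.084
= 8.756


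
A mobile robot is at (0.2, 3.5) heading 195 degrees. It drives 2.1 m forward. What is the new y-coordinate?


y_new = y0 + d*sin(theta)
= 3.5 + 2.1*sin(195)
= 3.5 + -0.5435
= 2.9565


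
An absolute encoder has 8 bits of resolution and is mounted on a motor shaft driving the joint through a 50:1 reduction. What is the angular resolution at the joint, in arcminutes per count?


counts = 2^8 = 256
effective counts at joint = 256 * 50 = 12800
resolution = 360*60 / 12800
= 1.6875 arcmin/count


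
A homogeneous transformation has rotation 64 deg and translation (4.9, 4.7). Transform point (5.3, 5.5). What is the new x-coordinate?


x' = cos(theta)*px - sin(theta)*py + tx
= 0.4384*5.3 - 0.8988*5.5 + 4.9
= 2.28


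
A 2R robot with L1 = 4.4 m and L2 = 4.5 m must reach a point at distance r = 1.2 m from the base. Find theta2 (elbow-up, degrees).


cos(theta2) = (r^2 - L1^2 - L2^2) / (2*L1*L2)
cos(theta2) = (1.44 - 19.36 - 20.25) / 39.6
cos(theta2) = -0.963889
theta2 = 164.5555 degrees


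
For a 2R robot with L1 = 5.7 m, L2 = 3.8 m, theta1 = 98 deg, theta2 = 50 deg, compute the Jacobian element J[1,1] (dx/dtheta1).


J[1,1] = -L1*sin(t1) - L2*sin(t1+t2)
= -5.7*sin(98) - 3.8*sin(148)
= -7.6582


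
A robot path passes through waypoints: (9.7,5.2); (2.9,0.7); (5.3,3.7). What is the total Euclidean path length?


Segment lengths:
  seg1 = sqrt((-6.8)^2 + (-4.5)^2) = 8.1541
  seg2 = sqrt((2.4)^2 + (3.0)^2) = 3.8419
Total = 11.996


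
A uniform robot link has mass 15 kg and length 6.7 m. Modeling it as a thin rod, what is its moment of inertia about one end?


I = (1/3) * m * L^2
= (1/3) * 15 * 6.7^2
= 0.333333 * 15 * 44.89
= 224.45 kg*m^2


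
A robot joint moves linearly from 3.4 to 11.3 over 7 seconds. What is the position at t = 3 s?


s = t/T = 3/7 = 0.4286
p(t) = p0 + (pf-p0)*s
= 3.4 + (11.3 - 3.4) * 0.4286
= 6.7857


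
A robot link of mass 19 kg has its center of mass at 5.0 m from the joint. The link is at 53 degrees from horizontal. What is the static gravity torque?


tau = m*g*L*cos(angle)
= 19 * 9.81 * 5.0 * cos(53 deg)
= 19 * 9.81 * 5.0 * 0.6018
= 560.8615 Nm


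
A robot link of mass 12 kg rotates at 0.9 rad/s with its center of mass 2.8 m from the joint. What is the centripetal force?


F = m * omega^2 * r
= 12 * 0.9^2 * 2.8
= 12 * 0.81 * 2.8
= 27.216 N


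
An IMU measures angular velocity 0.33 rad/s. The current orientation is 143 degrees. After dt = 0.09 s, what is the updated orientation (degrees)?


delta_theta = w * dt = 0.33 * 0.09 = 0.0297 rad
= 1.7017 deg
theta_new = 143 + 1.7017 = 144.7017 deg


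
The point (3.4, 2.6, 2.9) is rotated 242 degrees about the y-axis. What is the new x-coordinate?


Rotation about y-axis: x' = x*cos(theta) + z*sin(theta)
= 3.4 * -0.4695 + 2.9 * -0.8829
= -4.1568


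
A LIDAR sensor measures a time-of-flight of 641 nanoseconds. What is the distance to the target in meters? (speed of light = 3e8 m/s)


tof = 641 ns = 6.41e-07 s
dist = c * tof / 2
= 3e8 * 6.41e-07 / 2
= 96.15 m


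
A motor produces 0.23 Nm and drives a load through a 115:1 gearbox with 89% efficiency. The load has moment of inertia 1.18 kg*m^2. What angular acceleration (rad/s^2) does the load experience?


tau_out = tau_motor * N * eta
= 0.23 * 115 * 0.89 = 23.5405 Nm
alpha = tau_out / I = 23.5405 / 1.18
= 19.9496 rad/s^2


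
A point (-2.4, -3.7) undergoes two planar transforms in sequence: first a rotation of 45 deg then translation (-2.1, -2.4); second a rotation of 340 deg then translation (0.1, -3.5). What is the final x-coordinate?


After transform 1:
x1 = cos(45)*-2.4 - sin(45)*-3.7 + -2.1 = -1.1808
y1 = sin(45)*-2.4 + cos(45)*-3.7 + -2.4 = -6.7134
After transform 2:
x2 = cos(340)*-1.1808 - sin(340)*-6.7134 + 0.1
= -3.3057


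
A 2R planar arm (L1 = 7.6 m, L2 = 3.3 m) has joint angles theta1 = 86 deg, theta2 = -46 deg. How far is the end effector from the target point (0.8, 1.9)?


End effector via forward kinematics:
x = L1*cos(t1) + L2*cos(t1+t2) = 3.0581
y = L1*sin(t1) + L2*sin(t1+t2) = 9.7027
Distance to target:
d = sqrt((0.8 - 3.0581)^2 + (1.9 - 9.7027)^2)
= sqrt(5.099 + 60.8819)
= 8.1229 m


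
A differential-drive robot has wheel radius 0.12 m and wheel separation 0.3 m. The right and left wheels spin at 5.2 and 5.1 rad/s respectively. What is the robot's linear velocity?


vR = r*wR = 0.12*5.2 = 0.624 m/s
vL = r*wL = 0.12*5.1 = 0.612 m/s
v = (vR+vL)/2 = 0.618 m/s
omega = (vR-vL)/L = 0.04 rad/s
linear velocity = 0.618 m/s


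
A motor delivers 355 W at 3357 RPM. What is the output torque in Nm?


omega = 3357 * 2*pi/60 = 351.5442 rad/s
tau = P / omega = 355 / 351.5442
= 1.0098 Nm


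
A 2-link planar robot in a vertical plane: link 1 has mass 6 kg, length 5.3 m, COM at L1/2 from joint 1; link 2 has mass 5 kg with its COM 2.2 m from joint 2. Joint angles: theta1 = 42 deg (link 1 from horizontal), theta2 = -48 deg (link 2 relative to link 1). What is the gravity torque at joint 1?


Horizontal distance from joint 1 to link-1 COM:
  x_c1 = (L1/2)*cos(t1) = 2.65 * 0.7431 = 1.9693 m
Horizontal distance from joint 1 to link-2 COM:
  x_c2 = L1*cos(t1) + Lc2*cos(t1+t2)
       = 5.3*0.7431 + 2.2*0.9945 = 6.1266 m
tau1 = m1*g*x_c1 + m2*g*x_c2
     = 6*9.81*1.9693 + 5*9.81*6.1266
     = 115.915 + 300.5105
     = 416.4255 Nm


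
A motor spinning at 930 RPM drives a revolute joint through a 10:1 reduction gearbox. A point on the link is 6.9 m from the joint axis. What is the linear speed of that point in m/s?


omega_motor = 930 * 2*pi/60 = 97.3894 rad/s
omega_joint = omega_motor / 10 = 9.7389 rad/s
v = omega_joint * r = 9.7389 * 6.9
= 67.1987 m/s


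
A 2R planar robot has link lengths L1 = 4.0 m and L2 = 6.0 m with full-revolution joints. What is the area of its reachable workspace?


r_max = L1 + L2 = 10.0 m
r_min = |L1 - L2| = 2.0 m
Area = pi*(r_max^2 - r_min^2)
= pi*(100.0 - 4.0)
= pi * 96.0
= 301.5929 m^2


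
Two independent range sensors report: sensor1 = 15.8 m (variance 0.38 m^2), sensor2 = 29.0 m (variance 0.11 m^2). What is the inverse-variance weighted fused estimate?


w1 = (1/var1) / (1/var1 + 1/var2)
   = 2.6316 / (2.6316 + 9.0909) = 0.2245
w2 = 1 - w1 = 0.7755
fused = w1*s1 + w2*s2 = 3.5469 + 22.4898
= 26.0367 m


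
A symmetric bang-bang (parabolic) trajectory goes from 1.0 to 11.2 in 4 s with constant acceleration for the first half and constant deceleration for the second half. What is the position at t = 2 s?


Symmetric rest-to-rest: each phase covers (pf-p0)/2 in time T/2. 0.5*a*(T/2)^2 = (pf-p0)/2 => a = 4*(pf-p0)/T^2
a = 4*(11.2-1.0)/4^2 = 2.55
t = 2 is in the acceleration phase (t <= T/2).
p = p0 + 0.5*a*t^2 = 1.0 + 0.5*2.55*2^2
= 6.1


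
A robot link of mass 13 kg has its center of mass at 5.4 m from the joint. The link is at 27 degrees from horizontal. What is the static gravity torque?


tau = m*g*L*cos(angle)
= 13 * 9.81 * 5.4 * cos(27 deg)
= 13 * 9.81 * 5.4 * 0.891
= 613.6023 Nm


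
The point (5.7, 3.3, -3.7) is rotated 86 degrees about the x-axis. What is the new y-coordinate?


Rotation about x-axis: y' = y*cos(theta) - z*sin(theta)
= 3.3 * 0.0698 - -3.7 * 0.9976
= 3.9212


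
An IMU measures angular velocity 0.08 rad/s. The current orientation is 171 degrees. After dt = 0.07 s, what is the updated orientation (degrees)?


delta_theta = w * dt = 0.08 * 0.07 = 0.0056 rad
= 0.3209 deg
theta_new = 171 + 0.3209 = 171.3209 deg


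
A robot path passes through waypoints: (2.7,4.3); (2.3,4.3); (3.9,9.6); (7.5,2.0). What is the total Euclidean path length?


Segment lengths:
  seg1 = sqrt((-0.4)^2 + (0.0)^2) = 0.4
  seg2 = sqrt((1.6)^2 + (5.3)^2) = 5.5362
  seg3 = sqrt((3.6)^2 + (-7.6)^2) = 8.4095
Total = 14.3458


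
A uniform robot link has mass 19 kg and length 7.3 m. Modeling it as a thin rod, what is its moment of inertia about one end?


I = (1/3) * m * L^2
= (1/3) * 19 * 7.3^2
= 0.333333 * 19 * 53.29
= 337.5033 kg*m^2


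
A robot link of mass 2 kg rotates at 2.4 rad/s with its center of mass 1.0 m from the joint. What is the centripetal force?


F = m * omega^2 * r
= 2 * 2.4^2 * 1.0
= 2 * 5.76 * 1.0
= 11.52 N


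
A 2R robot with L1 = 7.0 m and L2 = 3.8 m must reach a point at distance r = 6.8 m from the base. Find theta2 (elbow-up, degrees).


cos(theta2) = (r^2 - L1^2 - L2^2) / (2*L1*L2)
cos(theta2) = (46.24 - 49.0 - 14.44) / 53.2
cos(theta2) = -0.323308
theta2 = 108.8631 degrees


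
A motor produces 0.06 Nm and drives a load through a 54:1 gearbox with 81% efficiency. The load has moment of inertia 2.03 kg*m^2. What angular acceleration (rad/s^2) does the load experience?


tau_out = tau_motor * N * eta
= 0.06 * 54 * 0.81 = 2.6244 Nm
alpha = tau_out / I = 2.6244 / 2.03
= 1.2928 rad/s^2


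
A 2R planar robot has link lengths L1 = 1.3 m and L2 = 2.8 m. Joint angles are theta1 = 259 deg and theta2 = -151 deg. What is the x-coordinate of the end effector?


Convert angles to radians: theta1 = 4.5204, theta2 = -2.6354
x = L1*cos(theta1) + L2*cos(theta1+theta2)
x = -0.2481 + -0.8652
x = -1.1133


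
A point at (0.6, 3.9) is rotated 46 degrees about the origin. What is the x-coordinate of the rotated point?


x' = x*cos(theta) - y*sin(theta)
cos(46 deg) = 0.6947, sin(46 deg) = 0.7193
x' = 0.6 * 0.6947 - 3.9 * 0.7193
= 0.4168 - 2.8054
= -2.3886


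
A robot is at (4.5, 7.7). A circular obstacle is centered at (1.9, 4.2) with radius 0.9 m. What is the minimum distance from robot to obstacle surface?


center_dist = sqrt((4.5-1.9)^2 + (7.7-4.2)^2)
= sqrt(6.76 + 12.25)
= 4.36
min_dist = center_dist - radius = 4.36 - 0.9 = 3.46 m


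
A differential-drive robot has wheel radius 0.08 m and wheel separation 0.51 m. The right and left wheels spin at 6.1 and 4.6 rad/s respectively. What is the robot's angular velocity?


vR = r*wR = 0.08*6.1 = 0.488 m/s
vL = r*wL = 0.08*4.6 = 0.368 m/s
v = (vR+vL)/2 = 0.428 m/s
omega = (vR-vL)/L = 0.2353 rad/s
angular velocity = 0.2353 rad/s


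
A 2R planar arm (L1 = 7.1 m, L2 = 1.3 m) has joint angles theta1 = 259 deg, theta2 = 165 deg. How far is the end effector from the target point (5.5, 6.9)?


End effector via forward kinematics:
x = L1*cos(t1) + L2*cos(t1+t2) = -0.7849
y = L1*sin(t1) + L2*sin(t1+t2) = -5.8011
Distance to target:
d = sqrt((5.5 - -0.7849)^2 + (6.9 - -5.8011)^2)
= sqrt(39.4995 + 161.3185)
= 14.171 m


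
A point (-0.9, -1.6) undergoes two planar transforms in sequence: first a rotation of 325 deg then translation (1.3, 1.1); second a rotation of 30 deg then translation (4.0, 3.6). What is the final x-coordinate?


After transform 1:
x1 = cos(325)*-0.9 - sin(325)*-1.6 + 1.3 = -0.355
y1 = sin(325)*-0.9 + cos(325)*-1.6 + 1.1 = 0.3056
After transform 2:
x2 = cos(30)*-0.355 - sin(30)*0.3056 + 4.0
= 3.5398


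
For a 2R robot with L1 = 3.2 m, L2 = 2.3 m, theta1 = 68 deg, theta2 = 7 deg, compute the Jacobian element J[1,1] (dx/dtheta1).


J[1,1] = -L1*sin(t1) - L2*sin(t1+t2)
= -3.2*sin(68) - 2.3*sin(75)
= -5.1886


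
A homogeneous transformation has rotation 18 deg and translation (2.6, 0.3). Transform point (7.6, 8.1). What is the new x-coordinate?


x' = cos(theta)*px - sin(theta)*py + tx
= 0.9511*7.6 - 0.309*8.1 + 2.6
= 7.325


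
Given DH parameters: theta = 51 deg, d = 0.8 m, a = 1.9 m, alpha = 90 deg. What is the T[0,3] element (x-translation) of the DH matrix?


T[0,3] = a * cos(theta)
= 1.9 * cos(51 deg)
= 1.9 * 0.6293
= 1.1957


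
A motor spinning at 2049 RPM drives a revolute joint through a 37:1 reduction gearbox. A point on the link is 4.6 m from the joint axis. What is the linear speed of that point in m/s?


omega_motor = 2049 * 2*pi/60 = 214.5708 rad/s
omega_joint = omega_motor / 37 = 5.7992 rad/s
v = omega_joint * r = 5.7992 * 4.6
= 26.6764 m/s


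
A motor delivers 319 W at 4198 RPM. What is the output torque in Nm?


omega = 4198 * 2*pi/60 = 439.6135 rad/s
tau = P / omega = 319 / 439.6135
= 0.7256 Nm


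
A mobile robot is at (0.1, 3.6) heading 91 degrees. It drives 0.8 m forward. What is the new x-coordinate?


x_new = x0 + d*cos(theta)
= 0.1 + 0.8*cos(91)
= 0.1 + -0.014
= 0.086


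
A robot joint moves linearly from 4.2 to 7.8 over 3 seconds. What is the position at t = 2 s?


s = t/T = 2/3 = 0.6667
p(t) = p0 + (pf-p0)*s
= 4.2 + (7.8 - 4.2) * 0.6667
= 6.6


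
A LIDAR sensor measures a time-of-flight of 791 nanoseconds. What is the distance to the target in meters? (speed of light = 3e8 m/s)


tof = 791 ns = 7.91e-07 s
dist = c * tof / 2
= 3e8 * 7.91e-07 / 2
= 118.65 m


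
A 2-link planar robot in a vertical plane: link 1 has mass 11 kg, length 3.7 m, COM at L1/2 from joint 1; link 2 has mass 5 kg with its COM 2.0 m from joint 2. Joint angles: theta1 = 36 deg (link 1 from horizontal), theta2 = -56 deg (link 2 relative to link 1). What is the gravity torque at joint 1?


Horizontal distance from joint 1 to link-1 COM:
  x_c1 = (L1/2)*cos(t1) = 1.85 * 0.809 = 1.4967 m
Horizontal distance from joint 1 to link-2 COM:
  x_c2 = L1*cos(t1) + Lc2*cos(t1+t2)
       = 3.7*0.809 + 2.0*0.9397 = 4.8727 m
tau1 = m1*g*x_c1 + m2*g*x_c2
     = 11*9.81*1.4967 + 5*9.81*4.8727
     = 161.5069 + 239.0083
     = 400.5152 Nm


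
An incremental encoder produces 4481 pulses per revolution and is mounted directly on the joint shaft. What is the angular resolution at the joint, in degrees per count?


counts per rev = 4481
resolution = 360 / 4481
= 0.0803 deg/count


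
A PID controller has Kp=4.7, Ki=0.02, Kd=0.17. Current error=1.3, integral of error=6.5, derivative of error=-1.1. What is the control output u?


u = Kp*e + Ki*int(e) + Kd*de/dt
= 4.7*1.3 + 0.02*6.5 + 0.17*(-1.1)
= 6.11 + 0.13 + -0.187
= 6.053


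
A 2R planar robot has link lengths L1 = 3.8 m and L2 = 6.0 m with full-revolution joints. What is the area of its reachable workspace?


r_max = L1 + L2 = 9.8 m
r_min = |L1 - L2| = 2.2 m
Area = pi*(r_max^2 - r_min^2)
= pi*(96.04 - 4.84)
= pi * 91.2
= 286.5133 m^2


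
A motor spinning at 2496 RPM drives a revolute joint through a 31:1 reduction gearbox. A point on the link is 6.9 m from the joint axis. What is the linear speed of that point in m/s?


omega_motor = 2496 * 2*pi/60 = 261.3805 rad/s
omega_joint = omega_motor / 31 = 8.4316 rad/s
v = omega_joint * r = 8.4316 * 6.9
= 58.1782 m/s


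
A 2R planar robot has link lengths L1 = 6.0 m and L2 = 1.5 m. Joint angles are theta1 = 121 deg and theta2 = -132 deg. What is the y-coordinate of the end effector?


Convert angles to radians: theta1 = 2.1118, theta2 = -2.3038
y = L1*sin(theta1) + L2*sin(theta1+theta2)
y = 5.143 + -0.2862
y = 4.8568


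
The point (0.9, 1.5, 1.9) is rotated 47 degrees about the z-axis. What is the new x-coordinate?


Rotation about z-axis: x' = x*cos(theta) - y*sin(theta)
= 0.9 * 0.682 - 1.5 * 0.7314
= -0.4832


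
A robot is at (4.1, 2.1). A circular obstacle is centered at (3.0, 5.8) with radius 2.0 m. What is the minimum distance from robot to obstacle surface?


center_dist = sqrt((4.1-3.0)^2 + (2.1-5.8)^2)
= sqrt(1.21 + 13.69)
= 3.8601
min_dist = center_dist - radius = 3.8601 - 2.0 = 1.8601 m


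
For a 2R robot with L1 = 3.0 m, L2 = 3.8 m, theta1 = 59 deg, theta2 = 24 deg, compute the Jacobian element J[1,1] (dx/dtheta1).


J[1,1] = -L1*sin(t1) - L2*sin(t1+t2)
= -3.0*sin(59) - 3.8*sin(83)
= -6.3432


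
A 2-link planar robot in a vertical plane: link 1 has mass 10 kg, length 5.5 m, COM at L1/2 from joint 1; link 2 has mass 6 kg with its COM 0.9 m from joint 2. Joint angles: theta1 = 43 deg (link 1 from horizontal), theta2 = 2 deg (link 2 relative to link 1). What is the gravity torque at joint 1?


Horizontal distance from joint 1 to link-1 COM:
  x_c1 = (L1/2)*cos(t1) = 2.75 * 0.7314 = 2.0112 m
Horizontal distance from joint 1 to link-2 COM:
  x_c2 = L1*cos(t1) + Lc2*cos(t1+t2)
       = 5.5*0.7314 + 0.9*0.7071 = 4.6588 m
tau1 = m1*g*x_c1 + m2*g*x_c2
     = 10*9.81*2.0112 + 6*9.81*4.6588
     = 197.3009 + 274.2194
     = 471.5204 Nm


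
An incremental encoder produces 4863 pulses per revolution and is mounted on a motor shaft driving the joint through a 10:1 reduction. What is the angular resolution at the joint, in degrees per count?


counts per rev = 4863
effective counts at joint = 4863 * 10 = 48630
resolution = 360 / 48630
= 0.0074 deg/count


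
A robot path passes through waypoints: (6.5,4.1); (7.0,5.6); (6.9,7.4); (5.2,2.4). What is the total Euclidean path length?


Segment lengths:
  seg1 = sqrt((0.5)^2 + (1.5)^2) = 1.5811
  seg2 = sqrt((-0.1)^2 + (1.8)^2) = 1.8028
  seg3 = sqrt((-1.7)^2 + (-5.0)^2) = 5.2811
Total = 8.665


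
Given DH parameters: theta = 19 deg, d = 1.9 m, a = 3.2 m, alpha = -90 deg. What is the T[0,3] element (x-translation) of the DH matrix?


T[0,3] = a * cos(theta)
= 3.2 * cos(19 deg)
= 3.2 * 0.9455
= 3.0257


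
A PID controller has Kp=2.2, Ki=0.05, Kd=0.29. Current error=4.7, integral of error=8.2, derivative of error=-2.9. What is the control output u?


u = Kp*e + Ki*int(e) + Kd*de/dt
= 2.2*4.7 + 0.05*8.2 + 0.29*(-2.9)
= 10.34 + 0.41 + -0.841
= 9.909


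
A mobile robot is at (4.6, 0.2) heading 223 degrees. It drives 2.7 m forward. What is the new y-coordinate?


y_new = y0 + d*sin(theta)
= 0.2 + 2.7*sin(223)
= 0.2 + -1.8414
= -1.6414


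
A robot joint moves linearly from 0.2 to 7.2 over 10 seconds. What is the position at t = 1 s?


s = t/T = 1/10 = 0.1
p(t) = p0 + (pf-p0)*s
= 0.2 + (7.2 - 0.2) * 0.1
= 0.9


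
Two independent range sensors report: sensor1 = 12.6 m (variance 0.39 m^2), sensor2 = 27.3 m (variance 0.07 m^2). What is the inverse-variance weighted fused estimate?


w1 = (1/var1) / (1/var1 + 1/var2)
   = 2.5641 / (2.5641 + 14.2857) = 0.1522
w2 = 1 - w1 = 0.8478
fused = w1*s1 + w2*s2 = 1.9174 + 23.1457
= 25.063 m


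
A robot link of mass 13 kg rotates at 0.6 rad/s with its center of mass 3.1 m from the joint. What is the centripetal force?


F = m * omega^2 * r
= 13 * 0.6^2 * 3.1
= 13 * 0.36 * 3.1
= 14.508 N


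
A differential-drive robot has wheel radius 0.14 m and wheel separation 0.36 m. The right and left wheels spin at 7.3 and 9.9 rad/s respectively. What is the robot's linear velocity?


vR = r*wR = 0.14*7.3 = 1.022 m/s
vL = r*wL = 0.14*9.9 = 1.386 m/s
v = (vR+vL)/2 = 1.204 m/s
omega = (vR-vL)/L = -1.0111 rad/s
linear velocity = 1.204 m/s


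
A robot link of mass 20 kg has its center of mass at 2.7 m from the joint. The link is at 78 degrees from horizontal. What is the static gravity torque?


tau = m*g*L*cos(angle)
= 20 * 9.81 * 2.7 * cos(78 deg)
= 20 * 9.81 * 2.7 * 0.2079
= 110.1391 Nm


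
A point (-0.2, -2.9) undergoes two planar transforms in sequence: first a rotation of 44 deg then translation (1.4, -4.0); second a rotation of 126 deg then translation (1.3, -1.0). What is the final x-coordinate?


After transform 1:
x1 = cos(44)*-0.2 - sin(44)*-2.9 + 1.4 = 3.2706
y1 = sin(44)*-0.2 + cos(44)*-2.9 + -4.0 = -6.225
After transform 2:
x2 = cos(126)*3.2706 - sin(126)*-6.225 + 1.3
= 4.4137


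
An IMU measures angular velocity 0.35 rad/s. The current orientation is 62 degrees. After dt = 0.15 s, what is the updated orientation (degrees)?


delta_theta = w * dt = 0.35 * 0.15 = 0.0525 rad
= 3.008 deg
theta_new = 62 + 3.008 = 65.008 deg


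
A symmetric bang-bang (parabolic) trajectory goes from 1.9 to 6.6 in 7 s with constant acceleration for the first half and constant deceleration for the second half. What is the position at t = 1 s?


Symmetric rest-to-rest: each phase covers (pf-p0)/2 in time T/2. 0.5*a*(T/2)^2 = (pf-p0)/2 => a = 4*(pf-p0)/T^2
a = 4*(6.6-1.9)/7^2 = 0.3837
t = 1 is in the acceleration phase (t <= T/2).
p = p0 + 0.5*a*t^2 = 1.9 + 0.5*0.3837*1^2
= 2.0918


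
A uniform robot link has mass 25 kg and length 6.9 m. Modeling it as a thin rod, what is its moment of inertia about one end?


I = (1/3) * m * L^2
= (1/3) * 25 * 6.9^2
= 0.333333 * 25 * 47.61
= 396.75 kg*m^2


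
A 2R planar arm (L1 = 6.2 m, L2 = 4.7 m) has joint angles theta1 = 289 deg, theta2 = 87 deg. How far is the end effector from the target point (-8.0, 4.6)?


End effector via forward kinematics:
x = L1*cos(t1) + L2*cos(t1+t2) = 6.5365
y = L1*sin(t1) + L2*sin(t1+t2) = -4.5667
Distance to target:
d = sqrt((-8.0 - 6.5365)^2 + (4.6 - -4.5667)^2)
= sqrt(211.3085 + 84.0287)
= 17.1854 m


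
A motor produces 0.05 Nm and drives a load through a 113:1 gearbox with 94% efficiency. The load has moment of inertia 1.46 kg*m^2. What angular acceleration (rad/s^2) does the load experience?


tau_out = tau_motor * N * eta
= 0.05 * 113 * 0.94 = 5.311 Nm
alpha = tau_out / I = 5.311 / 1.46
= 3.6377 rad/s^2


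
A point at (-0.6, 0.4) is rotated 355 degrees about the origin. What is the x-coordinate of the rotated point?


x' = x*cos(theta) - y*sin(theta)
cos(355 deg) = 0.9962, sin(355 deg) = -0.0872
x' = -0.6 * 0.9962 - 0.4 * -0.0872
= -0.5977 - -0.0349
= -0.5629


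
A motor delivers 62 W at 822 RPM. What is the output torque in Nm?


omega = 822 * 2*pi/60 = 86.0796 rad/s
tau = P / omega = 62 / 86.0796
= 0.7203 Nm


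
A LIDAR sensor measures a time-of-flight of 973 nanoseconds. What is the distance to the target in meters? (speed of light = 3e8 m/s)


tof = 973 ns = 9.73e-07 s
dist = c * tof / 2
= 3e8 * 9.73e-07 / 2
= 145.95 m


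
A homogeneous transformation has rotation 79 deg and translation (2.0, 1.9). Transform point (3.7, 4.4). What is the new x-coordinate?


x' = cos(theta)*px - sin(theta)*py + tx
= 0.1908*3.7 - 0.9816*4.4 + 2.0
= -1.6132


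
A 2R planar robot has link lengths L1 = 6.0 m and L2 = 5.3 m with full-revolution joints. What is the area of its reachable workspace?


r_max = L1 + L2 = 11.3 m
r_min = |L1 - L2| = 0.7 m
Area = pi*(r_max^2 - r_min^2)
= pi*(127.69 - 0.49)
= pi * 127.2
= 399.6106 m^2


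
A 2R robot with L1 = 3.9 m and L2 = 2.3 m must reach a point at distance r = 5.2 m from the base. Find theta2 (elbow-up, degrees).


cos(theta2) = (r^2 - L1^2 - L2^2) / (2*L1*L2)
cos(theta2) = (27.04 - 15.21 - 5.29) / 17.94
cos(theta2) = 0.364548
theta2 = 68.6202 degrees


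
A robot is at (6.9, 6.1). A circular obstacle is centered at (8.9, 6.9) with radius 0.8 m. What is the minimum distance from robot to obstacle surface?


center_dist = sqrt((6.9-8.9)^2 + (6.1-6.9)^2)
= sqrt(4.0 + 0.64)
= 2.1541
min_dist = center_dist - radius = 2.1541 - 0.8 = 1.3541 m


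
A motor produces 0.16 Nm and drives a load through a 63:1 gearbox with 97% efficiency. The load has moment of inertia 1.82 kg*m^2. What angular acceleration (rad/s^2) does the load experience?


tau_out = tau_motor * N * eta
= 0.16 * 63 * 0.97 = 9.7776 Nm
alpha = tau_out / I = 9.7776 / 1.82
= 5.3723 rad/s^2


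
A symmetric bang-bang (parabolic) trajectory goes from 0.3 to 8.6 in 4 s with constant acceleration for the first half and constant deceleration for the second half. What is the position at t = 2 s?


Symmetric rest-to-rest: each phase covers (pf-p0)/2 in time T/2. 0.5*a*(T/2)^2 = (pf-p0)/2 => a = 4*(pf-p0)/T^2
a = 4*(8.6-0.3)/4^2 = 2.075
t = 2 is in the acceleration phase (t <= T/2).
p = p0 + 0.5*a*t^2 = 0.3 + 0.5*2.075*2^2
= 4.45


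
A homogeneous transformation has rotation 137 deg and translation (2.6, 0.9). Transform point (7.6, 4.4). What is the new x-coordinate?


x' = cos(theta)*px - sin(theta)*py + tx
= -0.7314*7.6 - 0.682*4.4 + 2.6
= -5.9591


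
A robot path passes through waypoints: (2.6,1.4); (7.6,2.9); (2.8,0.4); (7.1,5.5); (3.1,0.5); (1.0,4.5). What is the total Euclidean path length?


Segment lengths:
  seg1 = sqrt((5.0)^2 + (1.5)^2) = 5.2202
  seg2 = sqrt((-4.8)^2 + (-2.5)^2) = 5.412
  seg3 = sqrt((4.3)^2 + (5.1)^2) = 6.6708
  seg4 = sqrt((-4.0)^2 + (-5.0)^2) = 6.4031
  seg5 = sqrt((-2.1)^2 + (4.0)^2) = 4.5177
Total = 28.2239


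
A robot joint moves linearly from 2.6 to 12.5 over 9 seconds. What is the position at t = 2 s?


s = t/T = 2/9 = 0.2222
p(t) = p0 + (pf-p0)*s
= 2.6 + (12.5 - 2.6) * 0.2222
= 4.8


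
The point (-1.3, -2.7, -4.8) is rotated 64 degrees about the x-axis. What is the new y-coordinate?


Rotation about x-axis: y' = y*cos(theta) - z*sin(theta)
= -2.7 * 0.4384 - -4.8 * 0.8988
= 3.1306


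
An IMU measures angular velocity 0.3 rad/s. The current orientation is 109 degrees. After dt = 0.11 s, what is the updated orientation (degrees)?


delta_theta = w * dt = 0.3 * 0.11 = 0.033 rad
= 1.8908 deg
theta_new = 109 + 1.8908 = 110.8908 deg


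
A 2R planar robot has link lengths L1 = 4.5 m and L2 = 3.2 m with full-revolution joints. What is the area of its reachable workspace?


r_max = L1 + L2 = 7.7 m
r_min = |L1 - L2| = 1.3 m
Area = pi*(r_max^2 - r_min^2)
= pi*(59.29 - 1.69)
= pi * 57.6
= 180.9557 m^2


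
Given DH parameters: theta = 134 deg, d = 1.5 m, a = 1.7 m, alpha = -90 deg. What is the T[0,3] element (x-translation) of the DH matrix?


T[0,3] = a * cos(theta)
= 1.7 * cos(134 deg)
= 1.7 * -0.6947
= -1.1809


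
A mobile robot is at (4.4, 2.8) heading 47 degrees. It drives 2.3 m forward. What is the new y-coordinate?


y_new = y0 + d*sin(theta)
= 2.8 + 2.3*sin(47)
= 2.8 + 1.6821
= 4.4821


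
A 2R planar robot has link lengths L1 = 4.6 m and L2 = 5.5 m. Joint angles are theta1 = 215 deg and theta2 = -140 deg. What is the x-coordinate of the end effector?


Convert angles to radians: theta1 = 3.7525, theta2 = -2.4435
x = L1*cos(theta1) + L2*cos(theta1+theta2)
x = -3.7681 + 1.4235
x = -2.3446


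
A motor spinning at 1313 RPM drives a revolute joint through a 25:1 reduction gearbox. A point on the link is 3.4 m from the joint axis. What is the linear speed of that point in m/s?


omega_motor = 1313 * 2*pi/60 = 137.497 rad/s
omega_joint = omega_motor / 25 = 5.4999 rad/s
v = omega_joint * r = 5.4999 * 3.4
= 18.6996 m/s


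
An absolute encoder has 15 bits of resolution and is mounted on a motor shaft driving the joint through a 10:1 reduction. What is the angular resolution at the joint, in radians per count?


counts = 2^15 = 32768
effective counts at joint = 32768 * 10 = 327680
resolution = 2*pi / 327680
= 1.9175e-05 rad/count


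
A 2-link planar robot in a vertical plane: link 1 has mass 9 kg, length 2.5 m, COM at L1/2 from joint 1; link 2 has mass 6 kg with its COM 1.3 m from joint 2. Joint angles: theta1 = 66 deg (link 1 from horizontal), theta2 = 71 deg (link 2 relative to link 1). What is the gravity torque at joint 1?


Horizontal distance from joint 1 to link-1 COM:
  x_c1 = (L1/2)*cos(t1) = 1.25 * 0.4067 = 0.5084 m
Horizontal distance from joint 1 to link-2 COM:
  x_c2 = L1*cos(t1) + Lc2*cos(t1+t2)
       = 2.5*0.4067 + 1.3*-0.7314 = 0.0661 m
tau1 = m1*g*x_c1 + m2*g*x_c2
     = 9*9.81*0.5084 + 6*9.81*0.0661
     = 44.8885 + 3.8896
     = 48.778 Nm


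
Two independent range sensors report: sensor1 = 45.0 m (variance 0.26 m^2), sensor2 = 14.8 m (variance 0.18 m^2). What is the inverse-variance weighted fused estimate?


w1 = (1/var1) / (1/var1 + 1/var2)
   = 3.8462 / (3.8462 + 5.5556) = 0.4091
w2 = 1 - w1 = 0.5909
fused = w1*s1 + w2*s2 = 18.4091 + 8.7455
= 27.1545 m


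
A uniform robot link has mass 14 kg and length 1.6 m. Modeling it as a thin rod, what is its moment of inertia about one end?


I = (1/3) * m * L^2
= (1/3) * 14 * 1.6^2
= 0.333333 * 14 * 2.56
= 11.9467 kg*m^2


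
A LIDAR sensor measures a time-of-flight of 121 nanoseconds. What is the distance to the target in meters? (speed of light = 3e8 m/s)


tof = 121 ns = 1.21e-07 s
dist = c * tof / 2
= 3e8 * 1.21e-07 / 2
= 18.15 m


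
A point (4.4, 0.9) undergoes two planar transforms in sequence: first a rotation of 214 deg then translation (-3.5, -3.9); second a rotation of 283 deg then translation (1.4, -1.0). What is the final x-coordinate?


After transform 1:
x1 = cos(214)*4.4 - sin(214)*0.9 + -3.5 = -6.6445
y1 = sin(214)*4.4 + cos(214)*0.9 + -3.9 = -7.1066
After transform 2:
x2 = cos(283)*-6.6445 - sin(283)*-7.1066 + 1.4
= -7.0191


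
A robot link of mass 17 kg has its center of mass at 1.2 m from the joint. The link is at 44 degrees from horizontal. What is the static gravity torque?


tau = m*g*L*cos(angle)
= 17 * 9.81 * 1.2 * cos(44 deg)
= 17 * 9.81 * 1.2 * 0.7193
= 143.9572 Nm


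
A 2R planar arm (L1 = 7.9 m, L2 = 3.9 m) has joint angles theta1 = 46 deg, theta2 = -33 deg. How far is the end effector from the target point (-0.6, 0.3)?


End effector via forward kinematics:
x = L1*cos(t1) + L2*cos(t1+t2) = 9.2878
y = L1*sin(t1) + L2*sin(t1+t2) = 6.5601
Distance to target:
d = sqrt((-0.6 - 9.2878)^2 + (0.3 - 6.5601)^2)
= sqrt(97.7695 + 39.1888)
= 11.7029 m


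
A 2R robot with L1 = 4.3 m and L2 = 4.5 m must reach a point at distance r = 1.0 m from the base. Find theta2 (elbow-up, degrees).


cos(theta2) = (r^2 - L1^2 - L2^2) / (2*L1*L2)
cos(theta2) = (1.0 - 18.49 - 20.25) / 38.7
cos(theta2) = -0.975194
theta2 = 167.2115 degrees


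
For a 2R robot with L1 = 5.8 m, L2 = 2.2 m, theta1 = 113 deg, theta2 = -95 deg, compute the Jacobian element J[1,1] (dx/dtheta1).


J[1,1] = -L1*sin(t1) - L2*sin(t1+t2)
= -5.8*sin(113) - 2.2*sin(18)
= -6.0188


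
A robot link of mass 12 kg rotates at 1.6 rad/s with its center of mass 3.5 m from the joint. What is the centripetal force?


F = m * omega^2 * r
= 12 * 1.6^2 * 3.5
= 12 * 2.56 * 3.5
= 107.52 N


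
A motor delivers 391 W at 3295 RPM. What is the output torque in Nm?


omega = 3295 * 2*pi/60 = 345.0516 rad/s
tau = P / omega = 391 / 345.0516
= 1.1332 Nm


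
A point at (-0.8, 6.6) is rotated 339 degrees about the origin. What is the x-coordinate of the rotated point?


x' = x*cos(theta) - y*sin(theta)
cos(339 deg) = 0.9336, sin(339 deg) = -0.3584
x' = -0.8 * 0.9336 - 6.6 * -0.3584
= -0.7469 - -2.3652
= 1.6184


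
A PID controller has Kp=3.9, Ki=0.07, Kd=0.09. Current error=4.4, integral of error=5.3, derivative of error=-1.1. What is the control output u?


u = Kp*e + Ki*int(e) + Kd*de/dt
= 3.9*4.4 + 0.07*5.3 + 0.09*(-1.1)
= 17.16 + 0.371 + -0.099
= 17.432


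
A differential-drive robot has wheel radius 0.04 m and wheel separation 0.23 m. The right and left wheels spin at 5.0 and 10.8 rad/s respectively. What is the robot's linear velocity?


vR = r*wR = 0.04*5.0 = 0.2 m/s
vL = r*wL = 0.04*10.8 = 0.432 m/s
v = (vR+vL)/2 = 0.316 m/s
omega = (vR-vL)/L = -1.0087 rad/s
linear velocity = 0.316 m/s


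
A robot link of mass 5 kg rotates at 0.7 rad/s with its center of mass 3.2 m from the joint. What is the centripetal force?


F = m * omega^2 * r
= 5 * 0.7^2 * 3.2
= 5 * 0.49 * 3.2
= 7.84 N


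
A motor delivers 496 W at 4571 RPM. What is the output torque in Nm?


omega = 4571 * 2*pi/60 = 478.674 rad/s
tau = P / omega = 496 / 478.674
= 1.0362 Nm


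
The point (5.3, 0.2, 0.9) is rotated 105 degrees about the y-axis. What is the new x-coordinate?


Rotation about y-axis: x' = x*cos(theta) + z*sin(theta)
= 5.3 * -0.2588 + 0.9 * 0.9659
= -0.5024


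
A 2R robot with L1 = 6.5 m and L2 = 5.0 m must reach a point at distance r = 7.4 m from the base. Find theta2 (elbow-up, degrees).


cos(theta2) = (r^2 - L1^2 - L2^2) / (2*L1*L2)
cos(theta2) = (54.76 - 42.25 - 25.0) / 65.0
cos(theta2) = -0.192154
theta2 = 101.0785 degrees


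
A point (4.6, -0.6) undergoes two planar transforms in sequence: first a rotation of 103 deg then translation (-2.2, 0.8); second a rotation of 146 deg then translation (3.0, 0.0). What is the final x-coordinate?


After transform 1:
x1 = cos(103)*4.6 - sin(103)*-0.6 + -2.2 = -2.6502
y1 = sin(103)*4.6 + cos(103)*-0.6 + 0.8 = 5.4171
After transform 2:
x2 = cos(146)*-2.6502 - sin(146)*5.4171 + 3.0
= 2.1679


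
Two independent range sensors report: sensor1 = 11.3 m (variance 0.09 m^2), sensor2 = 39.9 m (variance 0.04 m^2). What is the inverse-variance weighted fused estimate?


w1 = (1/var1) / (1/var1 + 1/var2)
   = 11.1111 / (11.1111 + 25.0) = 0.3077
w2 = 1 - w1 = 0.6923
fused = w1*s1 + w2*s2 = 3.4769 + 27.6231
= 31.1 m


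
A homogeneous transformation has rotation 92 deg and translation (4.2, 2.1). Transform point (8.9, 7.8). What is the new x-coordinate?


x' = cos(theta)*px - sin(theta)*py + tx
= -0.0349*8.9 - 0.9994*7.8 + 4.2
= -3.9059


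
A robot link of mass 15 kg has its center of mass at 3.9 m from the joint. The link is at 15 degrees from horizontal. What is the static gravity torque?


tau = m*g*L*cos(angle)
= 15 * 9.81 * 3.9 * cos(15 deg)
= 15 * 9.81 * 3.9 * 0.9659
= 554.3303 Nm


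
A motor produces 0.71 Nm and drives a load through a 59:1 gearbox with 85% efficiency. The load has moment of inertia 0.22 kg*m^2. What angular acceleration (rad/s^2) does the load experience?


tau_out = tau_motor * N * eta
= 0.71 * 59 * 0.85 = 35.6065 Nm
alpha = tau_out / I = 35.6065 / 0.22
= 161.8477 rad/s^2


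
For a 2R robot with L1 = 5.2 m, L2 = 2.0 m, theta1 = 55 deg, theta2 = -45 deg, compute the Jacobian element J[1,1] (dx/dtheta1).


J[1,1] = -L1*sin(t1) - L2*sin(t1+t2)
= -5.2*sin(55) - 2.0*sin(10)
= -4.6069


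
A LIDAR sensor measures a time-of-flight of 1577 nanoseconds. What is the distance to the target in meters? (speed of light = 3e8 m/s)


tof = 1577 ns = 1.577e-06 s
dist = c * tof / 2
= 3e8 * 1.577e-06 / 2
= 236.55 m


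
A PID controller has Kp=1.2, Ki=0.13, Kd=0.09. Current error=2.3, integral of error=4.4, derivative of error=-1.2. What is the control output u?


u = Kp*e + Ki*int(e) + Kd*de/dt
= 1.2*2.3 + 0.13*4.4 + 0.09*(-1.2)
= 2.76 + 0.572 + -0.108
= 3.224


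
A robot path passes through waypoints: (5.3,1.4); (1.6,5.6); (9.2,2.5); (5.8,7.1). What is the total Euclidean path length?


Segment lengths:
  seg1 = sqrt((-3.7)^2 + (4.2)^2) = 5.5973
  seg2 = sqrt((7.6)^2 + (-3.1)^2) = 8.2079
  seg3 = sqrt((-3.4)^2 + (4.6)^2) = 5.7201
Total = 19.5254


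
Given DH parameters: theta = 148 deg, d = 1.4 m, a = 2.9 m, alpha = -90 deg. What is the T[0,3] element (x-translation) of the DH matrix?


T[0,3] = a * cos(theta)
= 2.9 * cos(148 deg)
= 2.9 * -0.848
= -2.4593


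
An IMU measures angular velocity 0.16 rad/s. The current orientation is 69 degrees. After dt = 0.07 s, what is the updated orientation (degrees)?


delta_theta = w * dt = 0.16 * 0.07 = 0.0112 rad
= 0.6417 deg
theta_new = 69 + 0.6417 = 69.6417 deg


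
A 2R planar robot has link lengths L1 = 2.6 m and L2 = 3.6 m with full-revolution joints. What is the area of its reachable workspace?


r_max = L1 + L2 = 6.2 m
r_min = |L1 - L2| = 1.0 m
Area = pi*(r_max^2 - r_min^2)
= pi*(38.44 - 1.0)
= pi * 37.44
= 117.6212 m^2


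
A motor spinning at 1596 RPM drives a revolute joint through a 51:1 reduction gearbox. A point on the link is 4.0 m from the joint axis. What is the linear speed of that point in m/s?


omega_motor = 1596 * 2*pi/60 = 167.1327 rad/s
omega_joint = omega_motor / 51 = 3.2771 rad/s
v = omega_joint * r = 3.2771 * 4.0
= 13.1084 m/s


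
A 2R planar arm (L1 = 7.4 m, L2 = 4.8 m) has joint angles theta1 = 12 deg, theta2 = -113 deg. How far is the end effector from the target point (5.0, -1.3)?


End effector via forward kinematics:
x = L1*cos(t1) + L2*cos(t1+t2) = 6.3224
y = L1*sin(t1) + L2*sin(t1+t2) = -3.1733
Distance to target:
d = sqrt((5.0 - 6.3224)^2 + (-1.3 - -3.1733)^2)
= sqrt(1.7488 + 3.5091)
= 2.293 m


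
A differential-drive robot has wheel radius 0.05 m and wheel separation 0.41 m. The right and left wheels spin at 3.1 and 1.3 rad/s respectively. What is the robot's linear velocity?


vR = r*wR = 0.05*3.1 = 0.155 m/s
vL = r*wL = 0.05*1.3 = 0.065 m/s
v = (vR+vL)/2 = 0.11 m/s
omega = (vR-vL)/L = 0.2195 rad/s
linear velocity = 0.11 m/s


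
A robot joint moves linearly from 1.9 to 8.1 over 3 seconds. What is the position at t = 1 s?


s = t/T = 1/3 = 0.3333
p(t) = p0 + (pf-p0)*s
= 1.9 + (8.1 - 1.9) * 0.3333
= 3.9667


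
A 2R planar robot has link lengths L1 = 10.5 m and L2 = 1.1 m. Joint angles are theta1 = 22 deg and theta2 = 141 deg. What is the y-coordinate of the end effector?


Convert angles to radians: theta1 = 0.384, theta2 = 2.4609
y = L1*sin(theta1) + L2*sin(theta1+theta2)
y = 3.9334 + 0.3216
y = 4.255


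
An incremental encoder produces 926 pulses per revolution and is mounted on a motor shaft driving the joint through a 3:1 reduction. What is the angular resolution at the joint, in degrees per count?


counts per rev = 926
effective counts at joint = 926 * 3 = 2778
resolution = 360 / 2778
= 0.1296 deg/count


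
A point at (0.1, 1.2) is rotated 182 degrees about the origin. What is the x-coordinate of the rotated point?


x' = x*cos(theta) - y*sin(theta)
cos(182 deg) = -0.9994, sin(182 deg) = -0.0349
x' = 0.1 * -0.9994 - 1.2 * -0.0349
= -0.0999 - -0.0419
= -0.0581


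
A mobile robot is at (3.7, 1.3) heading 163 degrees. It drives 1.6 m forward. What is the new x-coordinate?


x_new = x0 + d*cos(theta)
= 3.7 + 1.6*cos(163)
= 3.7 + -1.5301
= 2.1699


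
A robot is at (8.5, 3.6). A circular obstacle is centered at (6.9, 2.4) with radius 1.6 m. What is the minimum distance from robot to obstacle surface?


center_dist = sqrt((8.5-6.9)^2 + (3.6-2.4)^2)
= sqrt(2.56 + 1.44)
= 2.0
min_dist = center_dist - radius = 2.0 - 1.6 = 0.4 m


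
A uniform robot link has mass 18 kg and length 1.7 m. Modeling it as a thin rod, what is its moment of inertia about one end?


I = (1/3) * m * L^2
= (1/3) * 18 * 1.7^2
= 0.333333 * 18 * 2.89
= 17.34 kg*m^2


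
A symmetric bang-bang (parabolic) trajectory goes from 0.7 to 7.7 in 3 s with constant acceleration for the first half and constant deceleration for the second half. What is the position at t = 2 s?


Symmetric rest-to-rest: each phase covers (pf-p0)/2 in time T/2. 0.5*a*(T/2)^2 = (pf-p0)/2 => a = 4*(pf-p0)/T^2
a = 4*(7.7-0.7)/3^2 = 3.1111
t = 2 is in the deceleration phase (t > T/2).
p = pf - 0.5*a*(T-t)^2 = 7.7 - 0.5*3.1111*1^2
= 6.1444
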